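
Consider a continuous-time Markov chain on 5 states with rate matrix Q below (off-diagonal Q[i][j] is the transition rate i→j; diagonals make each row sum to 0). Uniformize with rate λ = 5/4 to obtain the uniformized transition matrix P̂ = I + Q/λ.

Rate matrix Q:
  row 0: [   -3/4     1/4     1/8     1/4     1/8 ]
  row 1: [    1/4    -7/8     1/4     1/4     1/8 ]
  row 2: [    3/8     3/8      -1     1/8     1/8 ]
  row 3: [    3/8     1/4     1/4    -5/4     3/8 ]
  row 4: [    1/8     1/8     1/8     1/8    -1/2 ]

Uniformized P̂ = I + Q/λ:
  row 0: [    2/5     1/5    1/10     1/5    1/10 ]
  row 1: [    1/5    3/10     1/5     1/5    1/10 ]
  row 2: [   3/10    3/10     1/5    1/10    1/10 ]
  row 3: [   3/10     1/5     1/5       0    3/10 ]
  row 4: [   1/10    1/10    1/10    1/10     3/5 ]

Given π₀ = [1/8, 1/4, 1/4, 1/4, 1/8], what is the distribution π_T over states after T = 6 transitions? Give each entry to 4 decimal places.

π = [0.2542, 0.2110, 0.1495, 0.1333, 0.2520]

t=0: π = [0.1250, 0.2500, 0.2500, 0.2500, 0.1250]
t=1: π = [0.2625, 0.2375, 0.1750, 0.1125, 0.2125]
t=2: π = [0.2600, 0.2200, 0.1525, 0.1388, 0.2288]
t=3: π = [0.2583, 0.2144, 0.1511, 0.1341, 0.2421]
t=4: π = [0.2560, 0.2123, 0.1500, 0.1339, 0.2479]
t=5: π = [0.2548, 0.2114, 0.1496, 0.1334, 0.2507]
t=6: π = [0.2542, 0.2110, 0.1495, 0.1333, 0.2520]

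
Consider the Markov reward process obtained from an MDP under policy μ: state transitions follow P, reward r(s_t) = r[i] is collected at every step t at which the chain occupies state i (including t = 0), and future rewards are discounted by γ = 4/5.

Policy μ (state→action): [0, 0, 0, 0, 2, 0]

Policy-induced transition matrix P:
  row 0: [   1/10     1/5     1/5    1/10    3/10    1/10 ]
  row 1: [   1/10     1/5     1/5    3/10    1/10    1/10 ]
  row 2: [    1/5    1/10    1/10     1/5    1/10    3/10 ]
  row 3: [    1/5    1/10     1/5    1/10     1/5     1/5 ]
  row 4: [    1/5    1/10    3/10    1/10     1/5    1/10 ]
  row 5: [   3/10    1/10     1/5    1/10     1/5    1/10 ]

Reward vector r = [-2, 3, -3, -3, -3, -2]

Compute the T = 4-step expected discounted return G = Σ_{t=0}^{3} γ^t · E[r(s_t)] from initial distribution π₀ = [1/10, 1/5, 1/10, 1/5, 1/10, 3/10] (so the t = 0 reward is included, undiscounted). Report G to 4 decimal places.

G = -5.0574

t=0: π = [0.1000, 0.2000, 0.1000, 0.2000, 0.1000, 0.3000], E[r] = -1.4000, γ^t·E[r] = -1.400000, running G = -1.400000
t=1: π = [0.2000, 0.1300, 0.2000, 0.1500, 0.1800, 0.1400], E[r] = -1.8800, γ^t·E[r] = -1.504000, running G = -2.904000
t=2: π = [0.1810, 0.1330, 0.1980, 0.1460, 0.1870, 0.1550], E[r] = -1.8660, γ^t·E[r] = -1.194240, running G = -4.098240
t=3: π = [0.1841, 0.1314, 0.1989, 0.1464, 0.1850, 0.1542], E[r] = -1.8733, γ^t·E[r] = -0.959130, running G = -5.057370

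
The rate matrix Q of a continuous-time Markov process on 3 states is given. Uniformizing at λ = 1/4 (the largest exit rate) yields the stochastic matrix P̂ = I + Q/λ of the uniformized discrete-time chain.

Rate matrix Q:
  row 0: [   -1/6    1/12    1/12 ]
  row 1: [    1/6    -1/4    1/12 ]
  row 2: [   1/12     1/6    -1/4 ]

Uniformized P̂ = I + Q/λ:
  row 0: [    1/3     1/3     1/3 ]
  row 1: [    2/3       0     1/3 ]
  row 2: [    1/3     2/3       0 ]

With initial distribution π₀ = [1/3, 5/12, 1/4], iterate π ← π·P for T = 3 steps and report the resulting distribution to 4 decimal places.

t=0: π = [0.3333, 0.4167, 0.2500]
t=1: π = [0.4722, 0.2778, 0.2500]
t=2: π = [0.4259, 0.3241, 0.2500]
t=3: π = [0.4414, 0.3086, 0.2500]

π = [0.4414, 0.3086, 0.2500]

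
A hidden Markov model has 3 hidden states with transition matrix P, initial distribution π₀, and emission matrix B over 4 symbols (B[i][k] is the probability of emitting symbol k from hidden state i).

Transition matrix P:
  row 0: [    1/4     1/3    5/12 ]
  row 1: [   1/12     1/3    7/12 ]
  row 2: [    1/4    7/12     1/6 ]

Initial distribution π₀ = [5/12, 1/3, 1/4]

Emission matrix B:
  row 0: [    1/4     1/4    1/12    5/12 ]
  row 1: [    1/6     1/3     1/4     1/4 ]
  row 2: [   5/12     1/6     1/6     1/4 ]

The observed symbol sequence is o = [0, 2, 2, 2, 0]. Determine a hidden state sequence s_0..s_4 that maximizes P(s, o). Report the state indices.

path = [2, 1, 2, 1, 2]

t=0: δ = [1.042e-01, 5.556e-02, 1.042e-01]  (obs o_0=0)
t=1: δ = [2.170e-03, 1.519e-02, 7.234e-03]  ψ = [0, 2, 0]  (obs o_1=2)
t=2: δ = [1.507e-04, 1.266e-03, 1.477e-03]  ψ = [2, 1, 1]  (obs o_2=2)
t=3: δ = [3.077e-05, 2.154e-04, 1.231e-04]  ψ = [2, 2, 1]  (obs o_3=2)
t=4: δ = [7.692e-06, 1.197e-05, 5.235e-05]  ψ = [2, 1, 1]  (obs o_4=0)
backtrack: best end state = 2; path = [2, 1, 2, 1, 2]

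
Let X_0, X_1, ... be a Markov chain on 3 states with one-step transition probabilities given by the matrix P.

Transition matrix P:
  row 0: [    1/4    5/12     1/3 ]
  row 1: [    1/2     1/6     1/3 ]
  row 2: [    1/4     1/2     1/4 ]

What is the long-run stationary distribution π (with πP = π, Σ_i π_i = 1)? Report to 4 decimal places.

π = [0.3385, 0.3538, 0.3077]

Balance equations π_j = Σ_i π_i·P[i][j]:
  π_0 = 1/4·π_0 + 1/2·π_1 + 1/4·π_2
  π_1 = 5/12·π_0 + 1/6·π_1 + 1/2·π_2
  normalize: π_0 + π_1 + π_2 = 1
Solving the linear system gives exactly π = [22/65, 23/65, 4/13].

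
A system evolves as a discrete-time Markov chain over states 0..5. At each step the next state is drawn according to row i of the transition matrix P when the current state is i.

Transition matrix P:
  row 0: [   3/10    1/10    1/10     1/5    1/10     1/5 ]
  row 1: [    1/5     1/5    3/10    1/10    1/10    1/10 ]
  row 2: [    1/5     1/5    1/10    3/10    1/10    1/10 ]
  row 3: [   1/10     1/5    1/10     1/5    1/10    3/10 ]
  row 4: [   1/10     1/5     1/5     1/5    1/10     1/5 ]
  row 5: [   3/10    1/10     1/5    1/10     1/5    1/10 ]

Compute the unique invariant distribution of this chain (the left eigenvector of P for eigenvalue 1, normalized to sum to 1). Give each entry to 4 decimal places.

Balance equations π_j = Σ_i π_i·P[i][j]:
  π_0 = 3/10·π_0 + 1/5·π_1 + 1/5·π_2 + 1/10·π_3 + 1/10·π_4 + 3/10·π_5
  π_1 = 1/10·π_0 + 1/5·π_1 + 1/5·π_2 + 1/5·π_3 + 1/5·π_4 + 1/10·π_5
  π_2 = 1/10·π_0 + 3/10·π_1 + 1/10·π_2 + 1/10·π_3 + 1/5·π_4 + 1/5·π_5
  π_3 = 1/5·π_0 + 1/10·π_1 + 3/10·π_2 + 1/5·π_3 + 1/5·π_4 + 1/10·π_5
  π_4 = 1/10·π_0 + 1/10·π_1 + 1/10·π_2 + 1/10·π_3 + 1/10·π_4 + 1/5·π_5
  normalize: π_0 + π_1 + π_2 + π_3 + π_4 + π_5 = 1
Solving the linear system gives exactly π = [10343/49801, 8084/49801, 8021/49801, 9112/49801, 5822/49801, 8419/49801].

π = [0.2077, 0.1623, 0.1611, 0.1830, 0.1169, 0.1691]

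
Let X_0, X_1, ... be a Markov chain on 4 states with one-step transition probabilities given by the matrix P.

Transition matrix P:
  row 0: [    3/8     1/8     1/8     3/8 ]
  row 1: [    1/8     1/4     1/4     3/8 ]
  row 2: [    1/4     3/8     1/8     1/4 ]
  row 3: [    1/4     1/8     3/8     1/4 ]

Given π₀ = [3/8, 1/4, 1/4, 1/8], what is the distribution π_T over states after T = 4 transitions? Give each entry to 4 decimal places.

t=0: π = [0.3750, 0.2500, 0.2500, 0.1250]
t=1: π = [0.2656, 0.2188, 0.1875, 0.3281]
t=2: π = [0.2559, 0.1992, 0.2344, 0.3105]
t=3: π = [0.2571, 0.2085, 0.2275, 0.3069]
t=4: π = [0.2561, 0.2079, 0.2278, 0.3082]

π = [0.2561, 0.2079, 0.2278, 0.3082]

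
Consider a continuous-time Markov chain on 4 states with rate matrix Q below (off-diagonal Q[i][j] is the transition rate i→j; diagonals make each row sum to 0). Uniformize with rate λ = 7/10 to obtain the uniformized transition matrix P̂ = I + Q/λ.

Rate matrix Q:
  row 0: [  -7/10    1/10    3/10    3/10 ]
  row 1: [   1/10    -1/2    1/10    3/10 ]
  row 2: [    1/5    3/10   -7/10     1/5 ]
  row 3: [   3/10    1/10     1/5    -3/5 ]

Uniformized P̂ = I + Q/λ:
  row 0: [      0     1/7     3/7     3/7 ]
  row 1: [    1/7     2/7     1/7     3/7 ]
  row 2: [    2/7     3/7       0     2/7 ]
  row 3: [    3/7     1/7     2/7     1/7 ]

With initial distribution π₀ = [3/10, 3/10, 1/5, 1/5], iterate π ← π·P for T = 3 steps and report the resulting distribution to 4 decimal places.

t=0: π = [0.3000, 0.3000, 0.2000, 0.2000]
t=1: π = [0.1857, 0.2429, 0.2286, 0.3429]
t=2: π = [0.2469, 0.2429, 0.2122, 0.2980]
t=3: π = [0.2230, 0.2382, 0.2257, 0.3131]

π = [0.2230, 0.2382, 0.2257, 0.3131]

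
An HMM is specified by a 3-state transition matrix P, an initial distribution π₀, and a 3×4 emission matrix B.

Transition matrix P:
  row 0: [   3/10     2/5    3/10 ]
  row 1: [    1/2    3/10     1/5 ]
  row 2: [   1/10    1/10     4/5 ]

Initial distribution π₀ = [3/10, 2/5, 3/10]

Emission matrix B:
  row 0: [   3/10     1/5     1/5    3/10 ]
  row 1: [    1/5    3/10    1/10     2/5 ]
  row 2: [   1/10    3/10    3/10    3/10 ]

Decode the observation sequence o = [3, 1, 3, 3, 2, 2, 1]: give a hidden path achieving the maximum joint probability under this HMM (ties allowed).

t=0: δ = [9.000e-02, 1.600e-01, 9.000e-02]  (obs o_0=3)
t=1: δ = [1.600e-02, 1.440e-02, 2.160e-02]  ψ = [1, 1, 2]  (obs o_1=1)
t=2: δ = [2.160e-03, 2.560e-03, 5.184e-03]  ψ = [1, 0, 2]  (obs o_2=3)
t=3: δ = [3.840e-04, 3.456e-04, 1.244e-03]  ψ = [1, 0, 2]  (obs o_3=3)
t=4: δ = [3.456e-05, 1.536e-05, 2.986e-04]  ψ = [1, 0, 2]  (obs o_4=2)
t=5: δ = [5.972e-06, 2.986e-06, 7.166e-05]  ψ = [2, 2, 2]  (obs o_5=2)
t=6: δ = [1.433e-06, 2.150e-06, 1.720e-05]  ψ = [2, 2, 2]  (obs o_6=1)
backtrack: best end state = 2; path = [2, 2, 2, 2, 2, 2, 2]

path = [2, 2, 2, 2, 2, 2, 2]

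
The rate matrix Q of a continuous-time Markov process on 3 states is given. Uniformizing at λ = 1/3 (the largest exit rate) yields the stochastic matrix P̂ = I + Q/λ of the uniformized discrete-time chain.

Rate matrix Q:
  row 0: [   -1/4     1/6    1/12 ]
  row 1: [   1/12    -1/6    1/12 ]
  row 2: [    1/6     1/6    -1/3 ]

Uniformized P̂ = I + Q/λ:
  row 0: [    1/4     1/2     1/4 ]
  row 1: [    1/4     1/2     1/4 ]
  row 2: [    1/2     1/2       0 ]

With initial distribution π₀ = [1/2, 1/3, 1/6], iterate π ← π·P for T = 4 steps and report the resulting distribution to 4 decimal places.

t=0: π = [0.5000, 0.3333, 0.1667]
t=1: π = [0.2917, 0.5000, 0.2083]
t=2: π = [0.3021, 0.5000, 0.1979]
t=3: π = [0.2995, 0.5000, 0.2005]
t=4: π = [0.3001, 0.5000, 0.1999]

π = [0.3001, 0.5000, 0.1999]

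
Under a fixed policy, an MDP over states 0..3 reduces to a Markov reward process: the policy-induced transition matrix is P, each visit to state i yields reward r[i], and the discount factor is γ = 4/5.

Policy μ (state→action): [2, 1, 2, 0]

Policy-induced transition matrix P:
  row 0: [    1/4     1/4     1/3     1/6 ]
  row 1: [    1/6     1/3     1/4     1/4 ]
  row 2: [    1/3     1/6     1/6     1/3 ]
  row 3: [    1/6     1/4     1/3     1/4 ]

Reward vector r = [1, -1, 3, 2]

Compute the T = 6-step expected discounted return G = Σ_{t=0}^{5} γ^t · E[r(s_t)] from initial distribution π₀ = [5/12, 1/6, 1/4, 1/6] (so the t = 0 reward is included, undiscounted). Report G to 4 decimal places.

t=0: π = [0.4167, 0.1667, 0.2500, 0.1667], E[r] = 1.3333, γ^t·E[r] = 1.333333, running G = 1.333333
t=1: π = [0.2431, 0.2431, 0.2778, 0.2361], E[r] = 1.3056, γ^t·E[r] = 1.044444, running G = 2.377778
t=2: π = [0.2332, 0.2471, 0.2668, 0.2529], E[r] = 1.2922, γ^t·E[r] = 0.827037, running G = 3.204815
t=3: π = [0.2306, 0.2484, 0.2683, 0.2528], E[r] = 1.2926, γ^t·E[r] = 0.661827, running G = 3.866642
t=4: π = [0.2306, 0.2483, 0.2679, 0.2531], E[r] = 1.2923, γ^t·E[r] = 0.529330, running G = 4.395972
t=5: π = [0.2305, 0.2484, 0.2680, 0.2531], E[r] = 1.2923, γ^t·E[r] = 0.423475, running G = 4.819447

G = 4.8194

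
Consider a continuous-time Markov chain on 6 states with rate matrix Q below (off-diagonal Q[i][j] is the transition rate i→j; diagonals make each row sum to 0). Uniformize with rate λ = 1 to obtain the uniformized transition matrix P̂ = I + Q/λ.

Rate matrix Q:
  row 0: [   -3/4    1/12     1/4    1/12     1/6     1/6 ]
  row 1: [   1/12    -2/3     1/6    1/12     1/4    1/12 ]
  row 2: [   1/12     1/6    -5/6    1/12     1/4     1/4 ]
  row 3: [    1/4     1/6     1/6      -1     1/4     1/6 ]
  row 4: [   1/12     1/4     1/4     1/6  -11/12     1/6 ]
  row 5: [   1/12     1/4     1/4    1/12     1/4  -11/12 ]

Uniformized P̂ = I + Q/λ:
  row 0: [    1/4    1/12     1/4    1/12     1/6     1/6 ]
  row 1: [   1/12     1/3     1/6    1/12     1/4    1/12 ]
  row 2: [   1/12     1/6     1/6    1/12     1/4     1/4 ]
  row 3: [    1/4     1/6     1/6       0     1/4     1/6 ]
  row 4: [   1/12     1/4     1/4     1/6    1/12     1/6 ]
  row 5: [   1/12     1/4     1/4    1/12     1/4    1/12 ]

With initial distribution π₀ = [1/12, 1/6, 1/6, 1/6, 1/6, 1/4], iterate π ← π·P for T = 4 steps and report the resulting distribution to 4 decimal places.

π = [0.1185, 0.2240, 0.2065, 0.0928, 0.2057, 0.1525]

t=0: π = [0.0833, 0.1667, 0.1667, 0.1667, 0.1667, 0.2500]
t=1: π = [0.1250, 0.2222, 0.2083, 0.0833, 0.2153, 0.1458]
t=2: π = [0.1181, 0.2234, 0.2072, 0.0943, 0.2037, 0.1534]
t=3: π = [0.1187, 0.2238, 0.2063, 0.0924, 0.2062, 0.1525]
t=4: π = [0.1185, 0.2240, 0.2065, 0.0928, 0.2057, 0.1525]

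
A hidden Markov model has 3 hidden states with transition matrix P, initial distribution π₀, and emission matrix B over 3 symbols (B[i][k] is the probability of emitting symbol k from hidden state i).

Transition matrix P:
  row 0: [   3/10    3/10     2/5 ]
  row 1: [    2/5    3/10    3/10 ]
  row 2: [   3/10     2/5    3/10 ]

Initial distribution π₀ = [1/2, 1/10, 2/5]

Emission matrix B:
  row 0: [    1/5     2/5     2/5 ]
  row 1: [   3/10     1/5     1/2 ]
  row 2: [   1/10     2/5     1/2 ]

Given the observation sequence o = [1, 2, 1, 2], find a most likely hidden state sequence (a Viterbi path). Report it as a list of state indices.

t=0: δ = [2.000e-01, 2.000e-02, 1.600e-01]  (obs o_0=1)
t=1: δ = [2.400e-02, 3.200e-02, 4.000e-02]  ψ = [0, 2, 0]  (obs o_1=2)
t=2: δ = [5.120e-03, 3.200e-03, 4.800e-03]  ψ = [1, 2, 2]  (obs o_2=1)
t=3: δ = [6.144e-04, 9.600e-04, 1.024e-03]  ψ = [0, 2, 0]  (obs o_3=2)
backtrack: best end state = 2; path = [2, 1, 0, 2]

path = [2, 1, 0, 2]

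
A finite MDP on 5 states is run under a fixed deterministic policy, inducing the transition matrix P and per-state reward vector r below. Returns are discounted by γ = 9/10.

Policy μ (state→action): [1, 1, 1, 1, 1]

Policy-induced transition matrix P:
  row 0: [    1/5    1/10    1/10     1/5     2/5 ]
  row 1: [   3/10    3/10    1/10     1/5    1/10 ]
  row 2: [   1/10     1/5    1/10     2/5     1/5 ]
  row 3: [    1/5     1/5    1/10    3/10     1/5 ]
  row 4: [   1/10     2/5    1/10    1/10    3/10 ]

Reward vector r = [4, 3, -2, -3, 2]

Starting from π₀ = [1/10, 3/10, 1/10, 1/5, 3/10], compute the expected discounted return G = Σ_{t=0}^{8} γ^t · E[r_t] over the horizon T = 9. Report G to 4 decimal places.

t=0: π = [0.1000, 0.3000, 0.1000, 0.2000, 0.3000], E[r] = 1.1000, γ^t·E[r] = 1.100000, running G = 1.100000
t=1: π = [0.1900, 0.2800, 0.1000, 0.2100, 0.2200], E[r] = 1.2100, γ^t·E[r] = 1.089000, running G = 2.189000
t=2: π = [0.1960, 0.2530, 0.1000, 0.2190, 0.2320], E[r] = 1.1500, γ^t·E[r] = 0.931500, running G = 3.120500
t=3: π = [0.1921, 0.2521, 0.1000, 0.2187, 0.2371], E[r] = 1.1428, γ^t·E[r] = 0.833101, running G = 3.953601
t=4: π = [0.1915, 0.2534, 0.1000, 0.2182, 0.2369], E[r] = 1.1456, γ^t·E[r] = 0.751641, running G = 4.705242
t=5: π = [0.1917, 0.2536, 0.1000, 0.2181, 0.2367], E[r] = 1.1463, γ^t·E[r] = 0.676853, running G = 5.382095
t=6: π = [0.1917, 0.2535, 0.1000, 0.2181, 0.2366], E[r] = 1.1462, γ^t·E[r] = 0.609122, running G = 5.991217
t=7: π = [0.1917, 0.2535, 0.1000, 0.2182, 0.2367], E[r] = 1.1461, γ^t·E[r] = 0.548192, running G = 6.539409
t=8: π = [0.1917, 0.2535, 0.1000, 0.2182, 0.2367], E[r] = 1.1461, γ^t·E[r] = 0.493373, running G = 7.032782

G = 7.0328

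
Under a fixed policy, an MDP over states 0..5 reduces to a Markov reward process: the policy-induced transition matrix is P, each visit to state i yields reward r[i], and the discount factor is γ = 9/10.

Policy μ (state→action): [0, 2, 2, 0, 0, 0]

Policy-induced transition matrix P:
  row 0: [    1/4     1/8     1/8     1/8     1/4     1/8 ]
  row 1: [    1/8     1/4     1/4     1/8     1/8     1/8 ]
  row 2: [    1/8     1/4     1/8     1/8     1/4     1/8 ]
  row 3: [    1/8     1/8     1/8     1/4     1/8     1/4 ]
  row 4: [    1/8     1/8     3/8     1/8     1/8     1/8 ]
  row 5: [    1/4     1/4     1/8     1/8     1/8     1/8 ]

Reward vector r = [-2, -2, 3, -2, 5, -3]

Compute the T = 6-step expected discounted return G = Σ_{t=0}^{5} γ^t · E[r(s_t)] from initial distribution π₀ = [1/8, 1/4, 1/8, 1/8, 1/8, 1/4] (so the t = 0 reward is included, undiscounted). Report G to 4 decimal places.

t=0: π = [0.1250, 0.2500, 0.1250, 0.1250, 0.1250, 0.2500], E[r] = -0.7500, γ^t·E[r] = -0.750000, running G = -0.750000
t=1: π = [0.1719, 0.2031, 0.1875, 0.1406, 0.1563, 0.1406], E[r] = -0.1094, γ^t·E[r] = -0.098438, running G = -0.848438
t=2: π = [0.1641, 0.1914, 0.1895, 0.1426, 0.1699, 0.1426], E[r] = -0.0059, γ^t·E[r] = -0.004746, running G = -0.853184
t=3: π = [0.1633, 0.1904, 0.1914, 0.1428, 0.1692, 0.1428], E[r] = -0.0015, γ^t·E[r] = -0.001068, running G = -0.854251
t=4: π = [0.1633, 0.1906, 0.1911, 0.1429, 0.1693, 0.1429], E[r] = -0.0020, γ^t·E[r] = -0.001281, running G = -0.855533
t=5: π = [0.1633, 0.1906, 0.1912, 0.1429, 0.1693, 0.1429], E[r] = -0.0020, γ^t·E[r] = -0.001176, running G = -0.856709

G = -0.8567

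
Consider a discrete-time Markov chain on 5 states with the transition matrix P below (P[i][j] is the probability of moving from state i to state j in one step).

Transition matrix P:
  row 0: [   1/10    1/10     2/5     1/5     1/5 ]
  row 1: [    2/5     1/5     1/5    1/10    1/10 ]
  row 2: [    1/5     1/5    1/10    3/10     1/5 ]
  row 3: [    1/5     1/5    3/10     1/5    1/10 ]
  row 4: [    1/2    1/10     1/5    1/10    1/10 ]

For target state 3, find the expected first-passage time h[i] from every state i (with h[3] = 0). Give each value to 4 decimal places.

h = [5.1255, 5.7137, 4.7765, 0.0000, 5.6549]

First-step conditioning: h[3] = 0; for i ≠ 3, h[i] = 1 + Σ_k P[i][k]·h[k].
  h[0] = 1 + 1/10·h[0] + 1/10·h[1] + 2/5·h[2] + 1/5·h[4]
  h[1] = 1 + 2/5·h[0] + 1/5·h[1] + 1/5·h[2] + 1/10·h[4]
  h[2] = 1 + 1/5·h[0] + 1/5·h[1] + 1/10·h[2] + 1/5·h[4]
  h[4] = 1 + 1/2·h[0] + 1/10·h[1] + 1/5·h[2] + 1/10·h[4]
Solving the 4×4 linear system over states ≠ 3 gives exactly h = [1307/255, 1457/255, 406/85, 0, 1442/255] (h[3] = 0 is the target).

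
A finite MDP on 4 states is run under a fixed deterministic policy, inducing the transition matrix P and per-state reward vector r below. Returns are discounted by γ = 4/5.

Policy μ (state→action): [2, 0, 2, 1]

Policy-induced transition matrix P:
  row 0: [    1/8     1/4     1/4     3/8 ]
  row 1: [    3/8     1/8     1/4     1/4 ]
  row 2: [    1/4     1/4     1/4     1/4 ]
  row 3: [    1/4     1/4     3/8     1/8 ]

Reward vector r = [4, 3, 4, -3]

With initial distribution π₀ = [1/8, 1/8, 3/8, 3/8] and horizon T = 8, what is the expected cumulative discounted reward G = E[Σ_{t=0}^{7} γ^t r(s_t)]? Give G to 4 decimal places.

t=0: π = [0.1250, 0.1250, 0.3750, 0.3750], E[r] = 1.2500, γ^t·E[r] = 1.250000, running G = 1.250000
t=1: π = [0.2500, 0.2344, 0.2969, 0.2188], E[r] = 2.2344, γ^t·E[r] = 1.787500, running G = 3.037500
t=2: π = [0.2480, 0.2207, 0.2773, 0.2539], E[r] = 2.0020, γ^t·E[r] = 1.281250, running G = 4.318750
t=3: π = [0.2466, 0.2224, 0.2817, 0.2493], E[r] = 2.0327, γ^t·E[r] = 1.040750, running G = 5.359500
t=4: π = [0.2470, 0.2222, 0.2812, 0.2497], E[r] = 2.0302, γ^t·E[r] = 0.831550, running G = 6.191050
t=5: π = [0.2469, 0.2222, 0.2812, 0.2497], E[r] = 2.0301, γ^t·E[r] = 0.665231, running G = 6.856281
t=6: π = [0.2469, 0.2222, 0.2812, 0.2497], E[r] = 2.0302, γ^t·E[r] = 0.532203, running G = 7.388485
t=7: π = [0.2469, 0.2222, 0.2812, 0.2497], E[r] = 2.0302, γ^t·E[r] = 0.425759, running G = 7.814243

G = 7.8142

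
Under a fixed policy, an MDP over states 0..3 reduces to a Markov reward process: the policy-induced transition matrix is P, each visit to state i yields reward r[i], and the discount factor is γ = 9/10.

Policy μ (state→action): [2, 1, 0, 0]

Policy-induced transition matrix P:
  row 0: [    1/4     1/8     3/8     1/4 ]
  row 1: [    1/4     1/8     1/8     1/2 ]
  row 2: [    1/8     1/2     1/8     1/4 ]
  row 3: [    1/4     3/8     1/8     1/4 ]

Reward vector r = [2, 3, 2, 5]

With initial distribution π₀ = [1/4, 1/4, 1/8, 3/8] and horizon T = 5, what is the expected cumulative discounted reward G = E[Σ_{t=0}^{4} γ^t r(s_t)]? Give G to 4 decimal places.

G = 13.3389

t=0: π = [0.2500, 0.2500, 0.1250, 0.3750], E[r] = 3.3750, γ^t·E[r] = 3.375000, running G = 3.375000
t=1: π = [0.2344, 0.2656, 0.1875, 0.3125], E[r] = 3.2031, γ^t·E[r] = 2.882813, running G = 6.257813
t=2: π = [0.2266, 0.2734, 0.1836, 0.3164], E[r] = 3.2227, γ^t·E[r] = 2.610352, running G = 8.868164
t=3: π = [0.2271, 0.2729, 0.1816, 0.3184], E[r] = 3.2280, γ^t·E[r] = 2.353232, running G = 11.221396
t=4: π = [0.2273, 0.2727, 0.1818, 0.3182], E[r] = 3.2274, γ^t·E[r] = 2.117508, running G = 13.338904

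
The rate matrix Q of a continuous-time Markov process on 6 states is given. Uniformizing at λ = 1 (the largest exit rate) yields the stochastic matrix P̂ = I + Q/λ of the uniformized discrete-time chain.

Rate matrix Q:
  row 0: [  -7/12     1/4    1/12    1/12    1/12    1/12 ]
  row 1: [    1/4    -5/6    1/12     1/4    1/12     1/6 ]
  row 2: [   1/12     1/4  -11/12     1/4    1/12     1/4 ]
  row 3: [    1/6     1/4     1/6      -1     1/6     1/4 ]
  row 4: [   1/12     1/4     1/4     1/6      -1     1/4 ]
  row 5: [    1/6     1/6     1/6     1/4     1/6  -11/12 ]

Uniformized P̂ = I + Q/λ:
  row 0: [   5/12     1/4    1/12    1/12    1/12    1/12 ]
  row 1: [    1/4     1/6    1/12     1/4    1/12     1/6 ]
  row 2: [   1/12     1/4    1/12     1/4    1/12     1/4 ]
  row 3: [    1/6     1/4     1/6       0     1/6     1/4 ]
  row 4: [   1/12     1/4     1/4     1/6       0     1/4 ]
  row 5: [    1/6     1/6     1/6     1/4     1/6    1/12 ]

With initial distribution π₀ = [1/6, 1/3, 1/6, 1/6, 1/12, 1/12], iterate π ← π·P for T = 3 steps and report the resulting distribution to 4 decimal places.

π = [0.2204, 0.2181, 0.1282, 0.1639, 0.1020, 0.1675]

t=0: π = [0.1667, 0.3333, 0.1667, 0.1667, 0.0833, 0.0833]
t=1: π = [0.2153, 0.2153, 0.1181, 0.1736, 0.0972, 0.1806]
t=2: π = [0.2205, 0.2170, 0.1291, 0.1626, 0.1047, 0.1661]
t=3: π = [0.2204, 0.2181, 0.1282, 0.1639, 0.1020, 0.1675]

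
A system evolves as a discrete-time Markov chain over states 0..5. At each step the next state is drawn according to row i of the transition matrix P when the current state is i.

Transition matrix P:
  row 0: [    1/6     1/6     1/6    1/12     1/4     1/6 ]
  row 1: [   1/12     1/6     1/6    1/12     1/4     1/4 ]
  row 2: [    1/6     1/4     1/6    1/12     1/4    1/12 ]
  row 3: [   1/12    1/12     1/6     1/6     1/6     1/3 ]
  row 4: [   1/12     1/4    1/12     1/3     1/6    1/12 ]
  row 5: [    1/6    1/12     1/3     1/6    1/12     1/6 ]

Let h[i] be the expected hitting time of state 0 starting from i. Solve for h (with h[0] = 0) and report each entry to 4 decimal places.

First-step conditioning: h[0] = 0; for i ≠ 0, h[i] = 1 + Σ_k P[i][k]·h[k].
  h[1] = 1 + 1/6·h[1] + 1/6·h[2] + 1/12·h[3] + 1/4·h[4] + 1/4·h[5]
  h[2] = 1 + 1/4·h[1] + 1/6·h[2] + 1/12·h[3] + 1/4·h[4] + 1/12·h[5]
  h[3] = 1 + 1/12·h[1] + 1/6·h[2] + 1/6·h[3] + 1/6·h[4] + 1/3·h[5]
  h[4] = 1 + 1/4·h[1] + 1/12·h[2] + 1/3·h[3] + 1/6·h[4] + 1/12·h[5]
  h[5] = 1 + 1/12·h[1] + 1/3·h[2] + 1/6·h[3] + 1/12·h[4] + 1/6·h[5]
Solving the 5×5 linear system over states ≠ 0 gives exactly h = [0, 5940/677, 127302/15571, 135282/15571, 138936/15571, 124218/15571] (h[0] = 0 is the target).

h = [0.0000, 8.7740, 8.1756, 8.6881, 8.9227, 7.9775]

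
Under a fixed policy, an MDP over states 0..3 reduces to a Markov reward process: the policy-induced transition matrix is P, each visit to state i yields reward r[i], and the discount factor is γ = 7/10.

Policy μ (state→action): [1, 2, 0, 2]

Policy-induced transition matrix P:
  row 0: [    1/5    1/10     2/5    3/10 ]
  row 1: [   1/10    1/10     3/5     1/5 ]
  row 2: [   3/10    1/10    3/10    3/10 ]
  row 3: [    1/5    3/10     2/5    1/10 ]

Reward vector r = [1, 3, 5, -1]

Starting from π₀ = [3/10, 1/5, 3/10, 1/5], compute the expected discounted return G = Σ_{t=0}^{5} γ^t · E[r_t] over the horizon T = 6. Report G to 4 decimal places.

G = 6.8579

t=0: π = [0.3000, 0.2000, 0.3000, 0.2000], E[r] = 2.2000, γ^t·E[r] = 2.200000, running G = 2.200000
t=1: π = [0.2100, 0.1400, 0.4100, 0.2400], E[r] = 2.4400, γ^t·E[r] = 1.708000, running G = 3.908000
t=2: π = [0.2270, 0.1480, 0.3870, 0.2380], E[r] = 2.3680, γ^t·E[r] = 1.160320, running G = 5.068320
t=3: π = [0.2239, 0.1476, 0.3909, 0.2376], E[r] = 2.3836, γ^t·E[r] = 0.817575, running G = 5.885895
t=4: π = [0.2243, 0.1475, 0.3904, 0.2377], E[r] = 2.3813, γ^t·E[r] = 0.571755, running G = 6.457650
t=5: π = [0.2243, 0.1475, 0.3905, 0.2377], E[r] = 2.3815, γ^t·E[r] = 0.400263, running G = 6.857912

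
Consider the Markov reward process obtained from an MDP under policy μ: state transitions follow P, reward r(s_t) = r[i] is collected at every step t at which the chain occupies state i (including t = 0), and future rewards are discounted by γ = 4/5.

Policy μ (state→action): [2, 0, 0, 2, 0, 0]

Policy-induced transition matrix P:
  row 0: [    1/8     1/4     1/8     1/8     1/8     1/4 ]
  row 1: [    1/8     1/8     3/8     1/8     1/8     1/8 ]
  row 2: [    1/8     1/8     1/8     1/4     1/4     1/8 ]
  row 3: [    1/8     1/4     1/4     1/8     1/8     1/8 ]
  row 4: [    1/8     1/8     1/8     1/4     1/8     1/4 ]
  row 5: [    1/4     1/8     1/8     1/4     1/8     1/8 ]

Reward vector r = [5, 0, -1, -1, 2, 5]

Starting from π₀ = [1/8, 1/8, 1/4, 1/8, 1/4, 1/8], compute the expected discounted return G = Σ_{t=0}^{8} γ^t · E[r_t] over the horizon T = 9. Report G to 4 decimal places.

t=0: π = [0.1250, 0.1250, 0.2500, 0.1250, 0.2500, 0.1250], E[r] = 1.3750, γ^t·E[r] = 1.375000, running G = 1.375000
t=1: π = [0.1406, 0.1563, 0.1719, 0.2031, 0.1563, 0.1719], E[r] = 1.5000, γ^t·E[r] = 1.200000, running G = 2.575000
t=2: π = [0.1465, 0.1680, 0.1895, 0.1875, 0.1465, 0.1621], E[r] = 1.4590, γ^t·E[r] = 0.933750, running G = 3.508750
t=3: π = [0.1453, 0.1667, 0.1904, 0.1873, 0.1487, 0.1616], E[r] = 1.4541, γ^t·E[r] = 0.744500, running G = 4.253250
t=4: π = [0.1452, 0.1666, 0.1901, 0.1876, 0.1488, 0.1617], E[r] = 1.4547, γ^t·E[r] = 0.595825, running G = 4.849075
t=5: π = [0.1452, 0.1666, 0.1901, 0.1876, 0.1488, 0.1618], E[r] = 1.4547, γ^t·E[r] = 0.476675, running G = 5.325750
t=6: π = [0.1452, 0.1666, 0.1901, 0.1876, 0.1488, 0.1617], E[r] = 1.4547, γ^t·E[r] = 0.381336, running G = 5.707086
t=7: π = [0.1452, 0.1666, 0.1901, 0.1876, 0.1488, 0.1617], E[r] = 1.4547, γ^t·E[r] = 0.305069, running G = 6.012155
t=8: π = [0.1452, 0.1666, 0.1901, 0.1876, 0.1488, 0.1617], E[r] = 1.4547, γ^t·E[r] = 0.244055, running G = 6.256210

G = 6.2562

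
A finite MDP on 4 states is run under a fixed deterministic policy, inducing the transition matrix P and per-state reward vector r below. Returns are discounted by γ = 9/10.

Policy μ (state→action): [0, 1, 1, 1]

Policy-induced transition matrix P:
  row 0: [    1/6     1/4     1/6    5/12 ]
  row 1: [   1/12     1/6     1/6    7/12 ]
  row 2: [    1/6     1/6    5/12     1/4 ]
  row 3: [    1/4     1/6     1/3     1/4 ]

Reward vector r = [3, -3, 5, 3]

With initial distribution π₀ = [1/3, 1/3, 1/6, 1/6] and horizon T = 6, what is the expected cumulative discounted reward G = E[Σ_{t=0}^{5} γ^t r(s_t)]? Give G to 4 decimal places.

t=0: π = [0.3333, 0.3333, 0.1667, 0.1667], E[r] = 1.3333, γ^t·E[r] = 1.333333, running G = 1.333333
t=1: π = [0.1528, 0.1944, 0.2361, 0.4167], E[r] = 2.3056, γ^t·E[r] = 2.075000, running G = 3.408333
t=2: π = [0.1852, 0.1794, 0.2951, 0.3403], E[r] = 2.5139, γ^t·E[r] = 2.036250, running G = 5.444583
t=3: π = [0.1801, 0.1821, 0.2972, 0.3407], E[r] = 2.5017, γ^t·E[r] = 1.823766, running G = 7.268349
t=4: π = [0.1799, 0.1817, 0.2977, 0.3407], E[r] = 2.5054, γ^t·E[r] = 1.643815, running G = 8.912164
t=5: π = [0.1799, 0.1817, 0.2979, 0.3405], E[r] = 2.5058, γ^t·E[r] = 1.479668, running G = 10.391832

G = 10.3918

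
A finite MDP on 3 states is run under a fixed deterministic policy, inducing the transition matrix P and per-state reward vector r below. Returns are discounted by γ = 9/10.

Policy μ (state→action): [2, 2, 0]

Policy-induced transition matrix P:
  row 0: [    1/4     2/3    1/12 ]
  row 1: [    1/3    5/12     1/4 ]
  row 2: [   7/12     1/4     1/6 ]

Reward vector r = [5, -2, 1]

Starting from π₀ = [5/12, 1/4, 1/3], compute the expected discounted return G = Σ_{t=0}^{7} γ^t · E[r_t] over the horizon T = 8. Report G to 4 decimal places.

G = 6.5680

t=0: π = [0.4167, 0.2500, 0.3333], E[r] = 1.9167, γ^t·E[r] = 1.916667, running G = 1.916667
t=1: π = [0.3819, 0.4653, 0.1528], E[r] = 1.1319, γ^t·E[r] = 1.018750, running G = 2.935417
t=2: π = [0.3397, 0.4867, 0.1736], E[r] = 0.8987, γ^t·E[r] = 0.727969, running G = 3.663385
t=3: π = [0.3484, 0.4727, 0.1789], E[r] = 0.9757, γ^t·E[r] = 0.711316, running G = 4.374702
t=4: π = [0.3490, 0.4740, 0.1770], E[r] = 0.9742, γ^t·E[r] = 0.639201, running G = 5.013903
t=5: π = [0.3485, 0.4744, 0.1771], E[r] = 0.9707, γ^t·E[r] = 0.573218, running G = 5.587121
t=6: π = [0.3486, 0.4743, 0.1772], E[r] = 0.9714, γ^t·E[r] = 0.516244, running G = 6.103365
t=7: π = [0.3486, 0.4743, 0.1771], E[r] = 0.9715, γ^t·E[r] = 0.464649, running G = 6.568014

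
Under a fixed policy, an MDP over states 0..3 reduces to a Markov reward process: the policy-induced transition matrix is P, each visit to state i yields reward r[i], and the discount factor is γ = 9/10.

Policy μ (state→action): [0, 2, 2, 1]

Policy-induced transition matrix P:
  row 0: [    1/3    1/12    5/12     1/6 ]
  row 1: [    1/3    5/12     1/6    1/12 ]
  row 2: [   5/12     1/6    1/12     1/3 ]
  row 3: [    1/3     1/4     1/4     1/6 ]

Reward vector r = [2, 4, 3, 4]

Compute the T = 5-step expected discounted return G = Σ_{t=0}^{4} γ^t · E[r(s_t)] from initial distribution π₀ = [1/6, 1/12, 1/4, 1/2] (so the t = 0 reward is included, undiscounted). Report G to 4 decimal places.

t=0: π = [0.1667, 0.0833, 0.2500, 0.5000], E[r] = 3.4167, γ^t·E[r] = 3.416667, running G = 3.416667
t=1: π = [0.3542, 0.2153, 0.2292, 0.2014], E[r] = 3.0625, γ^t·E[r] = 2.756250, running G = 6.172917
t=2: π = [0.3524, 0.2078, 0.2529, 0.1869], E[r] = 3.0422, γ^t·E[r] = 2.464219, running G = 8.637135
t=3: π = [0.3544, 0.2048, 0.2493, 0.1915], E[r] = 3.0419, γ^t·E[r] = 2.217551, running G = 10.854686
t=4: π = [0.3541, 0.2043, 0.2505, 0.1911], E[r] = 3.0413, γ^t·E[r] = 1.995419, running G = 12.850105

G = 12.8501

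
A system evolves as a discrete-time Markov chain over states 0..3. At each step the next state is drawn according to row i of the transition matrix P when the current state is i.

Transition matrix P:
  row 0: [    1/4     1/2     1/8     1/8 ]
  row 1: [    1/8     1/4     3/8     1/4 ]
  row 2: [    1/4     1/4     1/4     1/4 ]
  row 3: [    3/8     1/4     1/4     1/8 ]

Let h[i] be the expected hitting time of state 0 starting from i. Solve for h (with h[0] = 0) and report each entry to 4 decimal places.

h = [0.0000, 4.5634, 4.0563, 3.6056]

First-step conditioning: h[0] = 0; for i ≠ 0, h[i] = 1 + Σ_k P[i][k]·h[k].
  h[1] = 1 + 1/4·h[1] + 3/8·h[2] + 1/4·h[3]
  h[2] = 1 + 1/4·h[1] + 1/4·h[2] + 1/4·h[3]
  h[3] = 1 + 1/4·h[1] + 1/4·h[2] + 1/8·h[3]
Solving the 3×3 linear system over states ≠ 0 gives exactly h = [0, 324/71, 288/71, 256/71] (h[0] = 0 is the target).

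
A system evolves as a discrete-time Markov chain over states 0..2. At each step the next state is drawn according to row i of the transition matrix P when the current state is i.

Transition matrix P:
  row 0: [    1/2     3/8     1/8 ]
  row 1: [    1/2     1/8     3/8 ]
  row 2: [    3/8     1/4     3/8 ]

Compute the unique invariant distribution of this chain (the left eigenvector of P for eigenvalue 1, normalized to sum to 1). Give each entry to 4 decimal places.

π = [0.4677, 0.2742, 0.2581]

Balance equations π_j = Σ_i π_i·P[i][j]:
  π_0 = 1/2·π_0 + 1/2·π_1 + 3/8·π_2
  π_1 = 3/8·π_0 + 1/8·π_1 + 1/4·π_2
  normalize: π_0 + π_1 + π_2 = 1
Solving the linear system gives exactly π = [29/62, 17/62, 8/31].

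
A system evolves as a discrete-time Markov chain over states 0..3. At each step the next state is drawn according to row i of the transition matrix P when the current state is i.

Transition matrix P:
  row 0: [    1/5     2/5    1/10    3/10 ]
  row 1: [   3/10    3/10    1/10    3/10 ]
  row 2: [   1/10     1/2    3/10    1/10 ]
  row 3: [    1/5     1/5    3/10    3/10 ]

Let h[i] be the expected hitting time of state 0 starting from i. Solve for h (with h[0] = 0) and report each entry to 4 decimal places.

First-step conditioning: h[0] = 0; for i ≠ 0, h[i] = 1 + Σ_k P[i][k]·h[k].
  h[1] = 1 + 3/10·h[1] + 1/10·h[2] + 3/10·h[3]
  h[2] = 1 + 1/2·h[1] + 3/10·h[2] + 1/10·h[3]
  h[3] = 1 + 1/5·h[1] + 3/10·h[2] + 3/10·h[3]
Solving the 3×3 linear system over states ≠ 0 gives exactly h = [0, 140/33, 170/33, 160/33] (h[0] = 0 is the target).

h = [0.0000, 4.2424, 5.1515, 4.8485]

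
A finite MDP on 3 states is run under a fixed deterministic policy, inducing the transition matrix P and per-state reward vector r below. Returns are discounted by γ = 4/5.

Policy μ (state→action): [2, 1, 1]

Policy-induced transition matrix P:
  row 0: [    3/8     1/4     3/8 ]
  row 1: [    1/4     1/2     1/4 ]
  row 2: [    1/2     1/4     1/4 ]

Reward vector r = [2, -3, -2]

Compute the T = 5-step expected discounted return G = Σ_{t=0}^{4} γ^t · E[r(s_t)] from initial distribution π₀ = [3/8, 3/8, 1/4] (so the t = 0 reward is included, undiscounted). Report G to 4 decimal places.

G = -2.9367

t=0: π = [0.3750, 0.3750, 0.2500], E[r] = -0.8750, γ^t·E[r] = -0.875000, running G = -0.875000
t=1: π = [0.3594, 0.3438, 0.2969], E[r] = -0.9063, γ^t·E[r] = -0.725000, running G = -1.600000
t=2: π = [0.3691, 0.3359, 0.2949], E[r] = -0.8594, γ^t·E[r] = -0.550000, running G = -2.150000
t=3: π = [0.3699, 0.3340, 0.2961], E[r] = -0.8545, γ^t·E[r] = -0.437500, running G = -2.587500
t=4: π = [0.3703, 0.3335, 0.2962], E[r] = -0.8524, γ^t·E[r] = -0.349150, running G = -2.936650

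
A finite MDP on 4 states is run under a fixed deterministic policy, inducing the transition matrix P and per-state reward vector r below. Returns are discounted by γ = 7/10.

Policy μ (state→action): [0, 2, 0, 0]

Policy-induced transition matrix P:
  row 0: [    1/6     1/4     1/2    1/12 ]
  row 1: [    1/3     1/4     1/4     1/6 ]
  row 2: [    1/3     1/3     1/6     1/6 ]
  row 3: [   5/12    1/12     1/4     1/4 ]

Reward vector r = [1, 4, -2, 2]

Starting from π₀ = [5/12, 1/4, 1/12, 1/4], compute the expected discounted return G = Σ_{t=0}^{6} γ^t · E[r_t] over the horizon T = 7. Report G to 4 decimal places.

t=0: π = [0.4167, 0.2500, 0.0833, 0.2500], E[r] = 1.7500, γ^t·E[r] = 1.750000, running G = 1.750000
t=1: π = [0.2847, 0.2153, 0.3472, 0.1528], E[r] = 0.7569, γ^t·E[r] = 0.529861, running G = 2.279861
t=2: π = [0.2986, 0.2535, 0.2922, 0.1557], E[r] = 1.0394, γ^t·E[r] = 0.509282, running G = 2.789144
t=3: π = [0.2965, 0.2484, 0.3003, 0.1548], E[r] = 0.9991, γ^t·E[r] = 0.342686, running G = 3.131829
t=4: π = [0.2968, 0.2492, 0.2991, 0.1549], E[r] = 1.0052, γ^t·E[r] = 0.241353, running G = 3.373183
t=5: π = [0.2968, 0.2491, 0.2993, 0.1548], E[r] = 1.0044, γ^t·E[r] = 0.168803, running G = 3.541986
t=6: π = [0.2968, 0.2491, 0.2993, 0.1548], E[r] = 1.0045, γ^t·E[r] = 0.118176, running G = 3.660162

G = 3.6602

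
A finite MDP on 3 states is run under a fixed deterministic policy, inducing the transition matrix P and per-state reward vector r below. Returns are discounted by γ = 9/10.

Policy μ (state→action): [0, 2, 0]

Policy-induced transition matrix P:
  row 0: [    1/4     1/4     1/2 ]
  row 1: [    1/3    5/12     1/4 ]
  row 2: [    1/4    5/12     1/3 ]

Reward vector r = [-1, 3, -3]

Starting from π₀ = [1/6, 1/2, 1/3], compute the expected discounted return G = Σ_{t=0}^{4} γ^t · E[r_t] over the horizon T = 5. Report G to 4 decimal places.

G = -0.2303

t=0: π = [0.1667, 0.5000, 0.3333], E[r] = 0.3333, γ^t·E[r] = 0.333333, running G = 0.333333
t=1: π = [0.2917, 0.3889, 0.3194], E[r] = -0.0833, γ^t·E[r] = -0.075000, running G = 0.258333
t=2: π = [0.2824, 0.3681, 0.3495], E[r] = -0.2269, γ^t·E[r] = -0.183750, running G = 0.074583
t=3: π = [0.2807, 0.3696, 0.3497], E[r] = -0.2211, γ^t·E[r] = -0.161156, running G = -0.086573
t=4: π = [0.2808, 0.3699, 0.3493], E[r] = -0.2191, γ^t·E[r] = -0.143733, running G = -0.230306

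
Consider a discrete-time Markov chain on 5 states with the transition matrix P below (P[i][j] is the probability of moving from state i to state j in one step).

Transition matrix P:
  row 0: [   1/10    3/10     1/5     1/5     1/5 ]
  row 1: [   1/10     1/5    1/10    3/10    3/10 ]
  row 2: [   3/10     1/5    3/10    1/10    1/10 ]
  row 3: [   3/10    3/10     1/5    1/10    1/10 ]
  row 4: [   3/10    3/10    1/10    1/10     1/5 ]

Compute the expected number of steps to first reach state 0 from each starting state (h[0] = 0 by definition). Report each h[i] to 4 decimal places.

h = [0.0000, 4.7623, 3.9397, 4.0219, 4.0311]

First-step conditioning: h[0] = 0; for i ≠ 0, h[i] = 1 + Σ_k P[i][k]·h[k].
  h[1] = 1 + 1/5·h[1] + 1/10·h[2] + 3/10·h[3] + 3/10·h[4]
  h[2] = 1 + 1/5·h[1] + 3/10·h[2] + 1/10·h[3] + 1/10·h[4]
  h[3] = 1 + 3/10·h[1] + 1/5·h[2] + 1/10·h[3] + 1/10·h[4]
  h[4] = 1 + 3/10·h[1] + 1/10·h[2] + 1/10·h[3] + 1/5·h[4]
Solving the 4×4 linear system over states ≠ 0 gives exactly h = [0, 2605/547, 2155/547, 2200/547, 2205/547] (h[0] = 0 is the target).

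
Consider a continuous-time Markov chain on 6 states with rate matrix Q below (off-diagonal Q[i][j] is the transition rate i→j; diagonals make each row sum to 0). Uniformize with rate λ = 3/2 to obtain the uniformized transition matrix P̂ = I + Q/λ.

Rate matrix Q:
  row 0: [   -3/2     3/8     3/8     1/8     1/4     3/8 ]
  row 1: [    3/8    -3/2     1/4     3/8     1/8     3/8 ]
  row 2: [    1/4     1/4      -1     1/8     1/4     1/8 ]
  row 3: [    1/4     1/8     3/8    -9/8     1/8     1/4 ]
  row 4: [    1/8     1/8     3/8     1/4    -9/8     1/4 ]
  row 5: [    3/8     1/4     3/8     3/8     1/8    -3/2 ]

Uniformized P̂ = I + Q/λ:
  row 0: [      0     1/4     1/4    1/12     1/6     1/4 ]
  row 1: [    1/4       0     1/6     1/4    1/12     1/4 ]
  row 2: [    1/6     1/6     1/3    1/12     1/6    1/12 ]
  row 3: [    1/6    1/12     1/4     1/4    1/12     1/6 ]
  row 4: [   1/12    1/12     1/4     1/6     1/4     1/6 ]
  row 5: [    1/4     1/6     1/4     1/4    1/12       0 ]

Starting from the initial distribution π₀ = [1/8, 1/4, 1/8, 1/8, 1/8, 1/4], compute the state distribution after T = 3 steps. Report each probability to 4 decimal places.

t=0: π = [0.1250, 0.2500, 0.1250, 0.1250, 0.1250, 0.2500]
t=1: π = [0.1771, 0.1146, 0.2396, 0.1979, 0.1250, 0.1458]
t=2: π = [0.1484, 0.1354, 0.2604, 0.1701, 0.1389, 0.1467]
t=3: π = [0.1539, 0.1307, 0.2604, 0.1703, 0.1406, 0.1442]

π = [0.1539, 0.1307, 0.2604, 0.1703, 0.1406, 0.1442]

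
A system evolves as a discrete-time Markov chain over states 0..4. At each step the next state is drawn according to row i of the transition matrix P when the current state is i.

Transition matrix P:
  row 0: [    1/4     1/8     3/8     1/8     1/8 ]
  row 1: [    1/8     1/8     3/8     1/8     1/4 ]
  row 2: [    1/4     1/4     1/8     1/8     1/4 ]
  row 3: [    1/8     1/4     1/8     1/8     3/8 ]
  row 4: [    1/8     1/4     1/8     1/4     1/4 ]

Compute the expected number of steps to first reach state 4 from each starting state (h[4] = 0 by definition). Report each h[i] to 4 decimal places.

First-step conditioning: h[4] = 0; for i ≠ 4, h[i] = 1 + Σ_k P[i][k]·h[k].
  h[0] = 1 + 1/4·h[0] + 1/8·h[1] + 3/8·h[2] + 1/8·h[3]
  h[1] = 1 + 1/8·h[0] + 1/8·h[1] + 3/8·h[2] + 1/8·h[3]
  h[2] = 1 + 1/4·h[0] + 1/4·h[1] + 1/8·h[2] + 1/8·h[3]
  h[3] = 1 + 1/8·h[0] + 1/4·h[1] + 1/8·h[2] + 1/8·h[3]
Solving the 4×4 linear system over states ≠ 4 gives exactly h = [80/17, 70/17, 71/17, 61/17, 0] (h[4] = 0 is the target).

h = [4.7059, 4.1176, 4.1765, 3.5882, 0.0000]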